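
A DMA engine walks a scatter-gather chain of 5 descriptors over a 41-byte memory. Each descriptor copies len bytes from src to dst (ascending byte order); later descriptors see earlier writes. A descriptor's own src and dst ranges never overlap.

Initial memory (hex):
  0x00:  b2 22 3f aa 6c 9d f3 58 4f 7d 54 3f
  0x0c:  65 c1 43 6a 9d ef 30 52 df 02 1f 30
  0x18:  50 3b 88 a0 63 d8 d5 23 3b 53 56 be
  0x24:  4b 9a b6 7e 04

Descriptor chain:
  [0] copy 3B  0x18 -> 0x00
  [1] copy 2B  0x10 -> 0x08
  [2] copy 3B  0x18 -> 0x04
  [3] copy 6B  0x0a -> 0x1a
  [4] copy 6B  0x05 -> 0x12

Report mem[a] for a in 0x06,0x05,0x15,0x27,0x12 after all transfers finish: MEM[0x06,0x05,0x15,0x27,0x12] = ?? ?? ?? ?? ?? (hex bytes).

D0: mem[0x00..0x02] <- [50 3b 88]
D1: mem[0x08..0x09] <- [9d ef]
D2: mem[0x04..0x06] <- [50 3b 88]
D3: mem[0x1a..0x1f] <- [54 3f 65 c1 43 6a]
D4: mem[0x12..0x17] <- [3b 88 58 9d ef 54]
query mem[0x06]=0x88, mem[0x05]=0x3b, mem[0x15]=0x9d, mem[0x27]=0x7e, mem[0x12]=0x3b

MEM[0x06,0x05,0x15,0x27,0x12] = 88 3b 9d 7e 3b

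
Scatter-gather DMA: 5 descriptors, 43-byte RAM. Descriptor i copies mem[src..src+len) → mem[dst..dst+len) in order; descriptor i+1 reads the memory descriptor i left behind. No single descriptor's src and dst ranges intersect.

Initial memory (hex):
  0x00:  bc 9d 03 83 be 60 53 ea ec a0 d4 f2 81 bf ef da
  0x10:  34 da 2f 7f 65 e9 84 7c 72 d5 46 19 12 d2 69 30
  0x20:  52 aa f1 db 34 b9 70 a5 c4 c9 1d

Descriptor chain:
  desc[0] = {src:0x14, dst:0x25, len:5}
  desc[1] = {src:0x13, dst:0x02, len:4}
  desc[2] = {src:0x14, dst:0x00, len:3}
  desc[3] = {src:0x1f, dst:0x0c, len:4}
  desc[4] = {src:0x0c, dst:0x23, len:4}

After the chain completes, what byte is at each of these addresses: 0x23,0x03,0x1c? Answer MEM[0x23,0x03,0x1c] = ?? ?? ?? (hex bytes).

D0: mem[0x25..0x29] <- [65 e9 84 7c 72]
D1: mem[0x02..0x05] <- [7f 65 e9 84]
D2: mem[0x00..0x02] <- [65 e9 84]
D3: mem[0x0c..0x0f] <- [30 52 aa f1]
D4: mem[0x23..0x26] <- [30 52 aa f1]
query mem[0x23]=0x30, mem[0x03]=0x65, mem[0x1c]=0x12

MEM[0x23,0x03,0x1c] = 30 65 12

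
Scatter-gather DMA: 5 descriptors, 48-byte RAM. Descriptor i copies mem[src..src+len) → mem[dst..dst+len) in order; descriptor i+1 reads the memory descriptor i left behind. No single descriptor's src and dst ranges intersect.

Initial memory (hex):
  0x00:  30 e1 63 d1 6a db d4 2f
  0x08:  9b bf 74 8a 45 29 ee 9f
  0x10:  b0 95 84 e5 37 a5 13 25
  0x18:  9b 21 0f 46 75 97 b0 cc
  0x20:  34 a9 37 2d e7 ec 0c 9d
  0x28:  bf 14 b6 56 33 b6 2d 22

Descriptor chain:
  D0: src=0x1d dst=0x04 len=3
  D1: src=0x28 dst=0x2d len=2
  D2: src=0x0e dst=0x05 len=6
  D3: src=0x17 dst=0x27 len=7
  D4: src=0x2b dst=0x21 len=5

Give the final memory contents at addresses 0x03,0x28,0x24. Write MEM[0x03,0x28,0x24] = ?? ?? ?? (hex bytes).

#0 dst[0x04+3] := {0x97,0xb0,0xcc}
#1 dst[0x2d+2] := {0xbf,0x14}
#2 dst[0x05+6] := {0xee,0x9f,0xb0,0x95,0x84,0xe5}
#3 dst[0x27+7] := {0x25,0x9b,0x21,0x0f,0x46,0x75,0x97}
#4 dst[0x21+5] := {0x46,0x75,0x97,0x14,0x22}
query mem[0x03]=0xd1, mem[0x28]=0x9b, mem[0x24]=0x14

MEM[0x03,0x28,0x24] = d1 9b 14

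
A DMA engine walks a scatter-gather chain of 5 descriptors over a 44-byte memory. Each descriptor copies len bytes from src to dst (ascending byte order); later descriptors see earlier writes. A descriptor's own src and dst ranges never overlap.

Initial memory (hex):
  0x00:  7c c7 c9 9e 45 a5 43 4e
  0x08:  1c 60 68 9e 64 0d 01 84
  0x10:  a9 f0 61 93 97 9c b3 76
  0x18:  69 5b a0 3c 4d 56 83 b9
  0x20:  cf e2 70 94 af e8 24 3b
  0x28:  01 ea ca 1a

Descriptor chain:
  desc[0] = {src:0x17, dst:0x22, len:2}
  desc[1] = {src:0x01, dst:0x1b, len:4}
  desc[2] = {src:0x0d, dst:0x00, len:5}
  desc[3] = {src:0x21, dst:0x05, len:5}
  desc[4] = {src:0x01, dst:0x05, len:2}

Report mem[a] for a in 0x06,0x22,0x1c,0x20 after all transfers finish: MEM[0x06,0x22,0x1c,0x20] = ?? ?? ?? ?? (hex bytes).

MEM[0x06,0x22,0x1c,0x20] = 84 76 c9 cf

#0 dst[0x22+2] := {0x76,0x69}
#1 dst[0x1b+4] := {0xc7,0xc9,0x9e,0x45}
#2 dst[0x00+5] := {0x0d,0x01,0x84,0xa9,0xf0}
#3 dst[0x05+5] := {0xe2,0x76,0x69,0xaf,0xe8}
#4 dst[0x05+2] := {0x01,0x84}
query mem[0x06]=0x84, mem[0x22]=0x76, mem[0x1c]=0xc9, mem[0x20]=0xcf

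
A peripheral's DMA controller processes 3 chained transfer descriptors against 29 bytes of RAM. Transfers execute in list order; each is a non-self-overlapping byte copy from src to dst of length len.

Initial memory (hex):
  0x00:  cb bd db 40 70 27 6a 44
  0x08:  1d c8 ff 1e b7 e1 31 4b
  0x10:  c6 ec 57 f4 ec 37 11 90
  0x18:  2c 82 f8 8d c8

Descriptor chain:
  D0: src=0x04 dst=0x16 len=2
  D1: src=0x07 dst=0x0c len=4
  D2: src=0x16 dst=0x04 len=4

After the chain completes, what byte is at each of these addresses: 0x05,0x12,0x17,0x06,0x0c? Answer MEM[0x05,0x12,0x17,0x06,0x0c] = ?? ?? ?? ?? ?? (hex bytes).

MEM[0x05,0x12,0x17,0x06,0x0c] = 27 57 27 2c 44

#0 dst[0x16+2] := {0x70,0x27}
#1 dst[0x0c+4] := {0x44,0x1d,0xc8,0xff}
#2 dst[0x04+4] := {0x70,0x27,0x2c,0x82}
query mem[0x05]=0x27, mem[0x12]=0x57, mem[0x17]=0x27, mem[0x06]=0x2c, mem[0x0c]=0x44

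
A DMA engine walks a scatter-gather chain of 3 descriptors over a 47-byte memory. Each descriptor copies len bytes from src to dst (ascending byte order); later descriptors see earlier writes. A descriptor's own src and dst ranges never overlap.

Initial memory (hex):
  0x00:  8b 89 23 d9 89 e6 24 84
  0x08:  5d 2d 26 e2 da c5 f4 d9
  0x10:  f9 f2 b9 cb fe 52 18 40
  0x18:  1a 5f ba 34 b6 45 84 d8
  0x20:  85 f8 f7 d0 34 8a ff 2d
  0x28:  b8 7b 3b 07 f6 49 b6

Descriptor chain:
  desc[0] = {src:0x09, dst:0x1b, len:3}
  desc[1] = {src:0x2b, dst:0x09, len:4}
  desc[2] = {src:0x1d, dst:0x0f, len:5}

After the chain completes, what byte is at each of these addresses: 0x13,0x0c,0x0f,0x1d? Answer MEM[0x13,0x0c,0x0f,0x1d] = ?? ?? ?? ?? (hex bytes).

MEM[0x13,0x0c,0x0f,0x1d] = f8 b6 e2 e2

#0 dst[0x1b+3] := {0x2d,0x26,0xe2}
#1 dst[0x09+4] := {0x07,0xf6,0x49,0xb6}
#2 dst[0x0f+5] := {0xe2,0x84,0xd8,0x85,0xf8}
query mem[0x13]=0xf8, mem[0x0c]=0xb6, mem[0x0f]=0xe2, mem[0x1d]=0xe2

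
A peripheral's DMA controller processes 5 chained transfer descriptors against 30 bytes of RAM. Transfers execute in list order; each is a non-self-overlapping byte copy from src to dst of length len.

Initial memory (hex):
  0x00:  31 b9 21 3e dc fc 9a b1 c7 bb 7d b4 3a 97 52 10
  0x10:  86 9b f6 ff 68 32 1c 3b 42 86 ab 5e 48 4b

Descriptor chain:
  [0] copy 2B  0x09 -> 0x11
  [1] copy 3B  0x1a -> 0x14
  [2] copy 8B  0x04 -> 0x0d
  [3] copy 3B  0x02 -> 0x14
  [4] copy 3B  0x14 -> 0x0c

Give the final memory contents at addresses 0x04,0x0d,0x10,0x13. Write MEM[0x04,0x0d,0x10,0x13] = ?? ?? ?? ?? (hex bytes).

MEM[0x04,0x0d,0x10,0x13] = dc 3e b1 7d

D0: mem[0x11..0x12] <- [bb 7d]
D1: mem[0x14..0x16] <- [ab 5e 48]
D2: mem[0x0d..0x14] <- [dc fc 9a b1 c7 bb 7d b4]
D3: mem[0x14..0x16] <- [21 3e dc]
D4: mem[0x0c..0x0e] <- [21 3e dc]
query mem[0x04]=0xdc, mem[0x0d]=0x3e, mem[0x10]=0xb1, mem[0x13]=0x7d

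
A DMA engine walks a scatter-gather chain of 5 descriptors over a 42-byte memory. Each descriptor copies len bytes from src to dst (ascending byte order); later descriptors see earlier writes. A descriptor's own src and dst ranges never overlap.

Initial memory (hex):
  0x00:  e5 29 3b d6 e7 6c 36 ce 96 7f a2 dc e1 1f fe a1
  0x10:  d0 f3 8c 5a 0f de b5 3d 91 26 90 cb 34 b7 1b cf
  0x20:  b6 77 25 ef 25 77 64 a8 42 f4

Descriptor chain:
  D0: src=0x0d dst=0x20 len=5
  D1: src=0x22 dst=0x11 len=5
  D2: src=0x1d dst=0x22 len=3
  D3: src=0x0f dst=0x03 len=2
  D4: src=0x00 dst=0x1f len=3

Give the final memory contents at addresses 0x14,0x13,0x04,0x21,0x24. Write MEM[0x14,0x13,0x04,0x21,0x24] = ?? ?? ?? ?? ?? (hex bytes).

[0] 0x0d->0x20 len=5 : 1f fe a1 d0 f3
[1] 0x22->0x11 len=5 : a1 d0 f3 77 64
[2] 0x1d->0x22 len=3 : b7 1b cf
[3] 0x0f->0x03 len=2 : a1 d0
[4] 0x00->0x1f len=3 : e5 29 3b
query mem[0x14]=0x77, mem[0x13]=0xf3, mem[0x04]=0xd0, mem[0x21]=0x3b, mem[0x24]=0xcf

MEM[0x14,0x13,0x04,0x21,0x24] = 77 f3 d0 3b cf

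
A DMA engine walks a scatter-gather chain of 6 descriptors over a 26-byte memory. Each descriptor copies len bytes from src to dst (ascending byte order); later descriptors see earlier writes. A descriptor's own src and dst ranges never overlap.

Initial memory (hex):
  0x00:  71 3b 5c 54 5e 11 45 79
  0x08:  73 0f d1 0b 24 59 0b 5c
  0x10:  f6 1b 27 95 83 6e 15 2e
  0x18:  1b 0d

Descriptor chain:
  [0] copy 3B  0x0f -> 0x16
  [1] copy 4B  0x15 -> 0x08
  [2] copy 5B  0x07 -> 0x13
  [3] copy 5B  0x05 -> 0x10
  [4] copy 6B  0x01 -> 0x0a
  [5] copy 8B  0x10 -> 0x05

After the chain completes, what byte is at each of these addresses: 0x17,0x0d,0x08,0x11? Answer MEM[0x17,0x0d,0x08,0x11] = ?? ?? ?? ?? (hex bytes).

[0] 0x0f->0x16 len=3 : 5c f6 1b
[1] 0x15->0x08 len=4 : 6e 5c f6 1b
[2] 0x07->0x13 len=5 : 79 6e 5c f6 1b
[3] 0x05->0x10 len=5 : 11 45 79 6e 5c
[4] 0x01->0x0a len=6 : 3b 5c 54 5e 11 45
[5] 0x10->0x05 len=8 : 11 45 79 6e 5c 5c f6 1b
query mem[0x17]=0x1b, mem[0x0d]=0x5e, mem[0x08]=0x6e, mem[0x11]=0x45

MEM[0x17,0x0d,0x08,0x11] = 1b 5e 6e 45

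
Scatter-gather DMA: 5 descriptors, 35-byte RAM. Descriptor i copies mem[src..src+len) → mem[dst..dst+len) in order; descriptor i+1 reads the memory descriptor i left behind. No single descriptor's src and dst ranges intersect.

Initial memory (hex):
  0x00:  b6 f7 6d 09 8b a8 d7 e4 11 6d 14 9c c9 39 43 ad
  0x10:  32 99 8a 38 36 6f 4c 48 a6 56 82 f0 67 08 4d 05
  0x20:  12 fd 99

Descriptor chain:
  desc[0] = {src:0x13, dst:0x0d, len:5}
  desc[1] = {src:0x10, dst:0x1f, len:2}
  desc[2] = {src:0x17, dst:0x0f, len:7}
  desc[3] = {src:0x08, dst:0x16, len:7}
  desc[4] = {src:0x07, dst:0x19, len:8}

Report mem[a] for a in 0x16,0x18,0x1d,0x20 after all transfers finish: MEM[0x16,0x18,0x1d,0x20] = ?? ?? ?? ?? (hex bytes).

MEM[0x16,0x18,0x1d,0x20] = 11 14 9c 36

D0: mem[0x0d..0x11] <- [38 36 6f 4c 48]
D1: mem[0x1f..0x20] <- [4c 48]
D2: mem[0x0f..0x15] <- [48 a6 56 82 f0 67 08]
D3: mem[0x16..0x1c] <- [11 6d 14 9c c9 38 36]
D4: mem[0x19..0x20] <- [e4 11 6d 14 9c c9 38 36]
query mem[0x16]=0x11, mem[0x18]=0x14, mem[0x1d]=0x9c, mem[0x20]=0x36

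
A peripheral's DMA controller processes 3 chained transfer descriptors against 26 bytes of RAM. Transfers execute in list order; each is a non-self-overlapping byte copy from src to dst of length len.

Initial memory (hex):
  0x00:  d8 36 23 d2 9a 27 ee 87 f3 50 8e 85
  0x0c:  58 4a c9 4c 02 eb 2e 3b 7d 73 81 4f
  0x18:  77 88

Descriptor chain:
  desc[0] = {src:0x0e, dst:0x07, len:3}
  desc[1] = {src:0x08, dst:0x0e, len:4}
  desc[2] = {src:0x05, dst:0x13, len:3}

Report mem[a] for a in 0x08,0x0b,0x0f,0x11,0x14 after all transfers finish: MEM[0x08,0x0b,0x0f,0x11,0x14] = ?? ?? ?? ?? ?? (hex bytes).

MEM[0x08,0x0b,0x0f,0x11,0x14] = 4c 85 02 85 ee

[0] 0x0e->0x07 len=3 : c9 4c 02
[1] 0x08->0x0e len=4 : 4c 02 8e 85
[2] 0x05->0x13 len=3 : 27 ee c9
query mem[0x08]=0x4c, mem[0x0b]=0x85, mem[0x0f]=0x02, mem[0x11]=0x85, mem[0x14]=0xee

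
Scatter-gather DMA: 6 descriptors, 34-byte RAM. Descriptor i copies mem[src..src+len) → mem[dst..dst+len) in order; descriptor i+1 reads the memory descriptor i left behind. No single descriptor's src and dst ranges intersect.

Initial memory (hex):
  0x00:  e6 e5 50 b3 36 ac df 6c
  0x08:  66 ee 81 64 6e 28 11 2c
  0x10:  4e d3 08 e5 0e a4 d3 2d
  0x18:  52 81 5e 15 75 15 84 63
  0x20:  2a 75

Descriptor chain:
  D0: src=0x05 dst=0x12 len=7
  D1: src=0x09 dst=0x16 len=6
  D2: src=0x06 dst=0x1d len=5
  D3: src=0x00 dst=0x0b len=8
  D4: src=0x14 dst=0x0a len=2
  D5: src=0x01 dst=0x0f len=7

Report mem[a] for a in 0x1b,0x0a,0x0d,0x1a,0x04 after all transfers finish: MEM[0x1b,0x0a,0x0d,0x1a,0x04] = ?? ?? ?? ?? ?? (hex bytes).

MEM[0x1b,0x0a,0x0d,0x1a,0x04] = 11 6c 50 28 36

#0 dst[0x12+7] := {0xac,0xdf,0x6c,0x66,0xee,0x81,0x64}
#1 dst[0x16+6] := {0xee,0x81,0x64,0x6e,0x28,0x11}
#2 dst[0x1d+5] := {0xdf,0x6c,0x66,0xee,0x81}
#3 dst[0x0b+8] := {0xe6,0xe5,0x50,0xb3,0x36,0xac,0xdf,0x6c}
#4 dst[0x0a+2] := {0x6c,0x66}
#5 dst[0x0f+7] := {0xe5,0x50,0xb3,0x36,0xac,0xdf,0x6c}
query mem[0x1b]=0x11, mem[0x0a]=0x6c, mem[0x0d]=0x50, mem[0x1a]=0x28, mem[0x04]=0x36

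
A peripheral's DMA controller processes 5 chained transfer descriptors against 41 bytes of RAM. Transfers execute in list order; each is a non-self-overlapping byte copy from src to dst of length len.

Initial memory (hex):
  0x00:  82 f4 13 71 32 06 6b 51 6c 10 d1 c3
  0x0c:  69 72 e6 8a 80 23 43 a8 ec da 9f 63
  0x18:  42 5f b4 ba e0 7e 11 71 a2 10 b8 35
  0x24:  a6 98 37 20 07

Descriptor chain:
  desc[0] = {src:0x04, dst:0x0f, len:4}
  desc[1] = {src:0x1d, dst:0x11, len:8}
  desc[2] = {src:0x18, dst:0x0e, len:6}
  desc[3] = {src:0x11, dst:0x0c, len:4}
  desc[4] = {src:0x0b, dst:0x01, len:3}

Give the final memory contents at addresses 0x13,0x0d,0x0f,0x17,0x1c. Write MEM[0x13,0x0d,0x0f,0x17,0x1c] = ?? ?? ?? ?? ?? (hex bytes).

#0 dst[0x0f+4] := {0x32,0x06,0x6b,0x51}
#1 dst[0x11+8] := {0x7e,0x11,0x71,0xa2,0x10,0xb8,0x35,0xa6}
#2 dst[0x0e+6] := {0xa6,0x5f,0xb4,0xba,0xe0,0x7e}
#3 dst[0x0c+4] := {0xba,0xe0,0x7e,0xa2}
#4 dst[0x01+3] := {0xc3,0xba,0xe0}
query mem[0x13]=0x7e, mem[0x0d]=0xe0, mem[0x0f]=0xa2, mem[0x17]=0x35, mem[0x1c]=0xe0

MEM[0x13,0x0d,0x0f,0x17,0x1c] = 7e e0 a2 35 e0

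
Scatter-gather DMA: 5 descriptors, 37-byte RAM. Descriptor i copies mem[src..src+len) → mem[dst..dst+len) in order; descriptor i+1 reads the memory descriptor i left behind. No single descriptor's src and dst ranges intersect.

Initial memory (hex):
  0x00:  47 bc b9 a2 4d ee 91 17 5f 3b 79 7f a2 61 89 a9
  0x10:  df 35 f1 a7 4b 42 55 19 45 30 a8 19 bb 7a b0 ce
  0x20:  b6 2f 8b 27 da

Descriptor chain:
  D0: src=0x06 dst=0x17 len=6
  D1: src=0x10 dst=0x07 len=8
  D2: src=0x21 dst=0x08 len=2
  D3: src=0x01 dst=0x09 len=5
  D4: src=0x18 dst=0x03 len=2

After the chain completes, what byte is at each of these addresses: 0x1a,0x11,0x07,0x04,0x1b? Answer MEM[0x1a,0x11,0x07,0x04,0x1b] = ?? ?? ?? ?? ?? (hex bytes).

D0: mem[0x17..0x1c] <- [91 17 5f 3b 79 7f]
D1: mem[0x07..0x0e] <- [df 35 f1 a7 4b 42 55 91]
D2: mem[0x08..0x09] <- [2f 8b]
D3: mem[0x09..0x0d] <- [bc b9 a2 4d ee]
D4: mem[0x03..0x04] <- [17 5f]
query mem[0x1a]=0x3b, mem[0x11]=0x35, mem[0x07]=0xdf, mem[0x04]=0x5f, mem[0x1b]=0x79

MEM[0x1a,0x11,0x07,0x04,0x1b] = 3b 35 df 5f 79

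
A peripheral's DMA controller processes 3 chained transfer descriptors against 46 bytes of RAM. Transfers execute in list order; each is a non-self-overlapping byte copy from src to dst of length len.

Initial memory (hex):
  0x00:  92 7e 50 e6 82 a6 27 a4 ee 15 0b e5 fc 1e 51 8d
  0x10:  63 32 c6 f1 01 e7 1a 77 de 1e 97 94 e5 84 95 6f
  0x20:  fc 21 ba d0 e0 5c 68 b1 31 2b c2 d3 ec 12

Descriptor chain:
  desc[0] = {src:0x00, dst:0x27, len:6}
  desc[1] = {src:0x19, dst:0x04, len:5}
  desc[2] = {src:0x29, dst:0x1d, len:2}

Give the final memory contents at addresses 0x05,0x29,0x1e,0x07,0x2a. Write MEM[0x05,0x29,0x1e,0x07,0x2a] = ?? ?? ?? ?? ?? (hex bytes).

MEM[0x05,0x29,0x1e,0x07,0x2a] = 97 50 e6 e5 e6

D0: mem[0x27..0x2c] <- [92 7e 50 e6 82 a6]
D1: mem[0x04..0x08] <- [1e 97 94 e5 84]
D2: mem[0x1d..0x1e] <- [50 e6]
query mem[0x05]=0x97, mem[0x29]=0x50, mem[0x1e]=0xe6, mem[0x07]=0xe5, mem[0x2a]=0xe6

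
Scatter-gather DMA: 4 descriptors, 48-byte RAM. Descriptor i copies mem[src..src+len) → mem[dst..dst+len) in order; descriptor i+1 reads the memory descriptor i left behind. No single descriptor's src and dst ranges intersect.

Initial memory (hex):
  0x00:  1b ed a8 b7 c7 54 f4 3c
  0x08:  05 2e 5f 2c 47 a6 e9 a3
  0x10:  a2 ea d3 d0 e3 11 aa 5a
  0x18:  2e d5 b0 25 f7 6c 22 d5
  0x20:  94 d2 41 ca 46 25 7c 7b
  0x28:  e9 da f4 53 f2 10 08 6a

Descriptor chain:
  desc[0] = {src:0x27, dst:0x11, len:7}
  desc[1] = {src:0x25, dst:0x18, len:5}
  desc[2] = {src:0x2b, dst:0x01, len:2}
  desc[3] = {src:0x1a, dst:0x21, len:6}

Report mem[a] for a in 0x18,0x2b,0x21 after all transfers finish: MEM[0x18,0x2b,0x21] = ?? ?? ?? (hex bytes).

MEM[0x18,0x2b,0x21] = 25 53 7b

  after D0: wrote 7B at 0x11 = 7be9daf453f210
  after D1: wrote 5B at 0x18 = 257c7be9da
  after D2: wrote 2B at 0x01 = 53f2
  after D3: wrote 6B at 0x21 = 7be9da6c22d5
query mem[0x18]=0x25, mem[0x2b]=0x53, mem[0x21]=0x7b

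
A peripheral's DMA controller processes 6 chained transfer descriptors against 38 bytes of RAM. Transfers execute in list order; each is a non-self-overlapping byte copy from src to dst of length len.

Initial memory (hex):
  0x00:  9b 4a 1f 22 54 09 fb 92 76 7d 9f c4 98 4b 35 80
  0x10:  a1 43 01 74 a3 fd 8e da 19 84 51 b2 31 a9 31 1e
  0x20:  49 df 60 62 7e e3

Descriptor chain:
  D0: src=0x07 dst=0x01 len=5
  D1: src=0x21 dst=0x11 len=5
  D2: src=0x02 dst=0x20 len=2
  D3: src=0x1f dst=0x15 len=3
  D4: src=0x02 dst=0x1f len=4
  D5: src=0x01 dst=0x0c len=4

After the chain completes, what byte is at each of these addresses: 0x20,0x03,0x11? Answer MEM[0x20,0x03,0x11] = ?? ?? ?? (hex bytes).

MEM[0x20,0x03,0x11] = 7d 7d df

  after D0: wrote 5B at 0x01 = 92767d9fc4
  after D1: wrote 5B at 0x11 = df60627ee3
  after D2: wrote 2B at 0x20 = 767d
  after D3: wrote 3B at 0x15 = 1e767d
  after D4: wrote 4B at 0x1f = 767d9fc4
  after D5: wrote 4B at 0x0c = 92767d9f
query mem[0x20]=0x7d, mem[0x03]=0x7d, mem[0x11]=0xdf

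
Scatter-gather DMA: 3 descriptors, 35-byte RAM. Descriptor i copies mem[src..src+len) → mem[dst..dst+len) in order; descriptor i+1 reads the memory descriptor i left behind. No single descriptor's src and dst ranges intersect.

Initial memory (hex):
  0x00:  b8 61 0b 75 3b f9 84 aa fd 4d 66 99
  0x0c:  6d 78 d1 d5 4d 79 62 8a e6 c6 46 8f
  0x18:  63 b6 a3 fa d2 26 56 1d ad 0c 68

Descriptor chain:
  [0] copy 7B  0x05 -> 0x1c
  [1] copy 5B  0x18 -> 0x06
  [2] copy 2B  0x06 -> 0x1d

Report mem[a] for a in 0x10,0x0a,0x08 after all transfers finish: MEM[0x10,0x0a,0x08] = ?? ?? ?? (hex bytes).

MEM[0x10,0x0a,0x08] = 4d f9 a3

[0] 0x05->0x1c len=7 : f9 84 aa fd 4d 66 99
[1] 0x18->0x06 len=5 : 63 b6 a3 fa f9
[2] 0x06->0x1d len=2 : 63 b6
query mem[0x10]=0x4d, mem[0x0a]=0xf9, mem[0x08]=0xa3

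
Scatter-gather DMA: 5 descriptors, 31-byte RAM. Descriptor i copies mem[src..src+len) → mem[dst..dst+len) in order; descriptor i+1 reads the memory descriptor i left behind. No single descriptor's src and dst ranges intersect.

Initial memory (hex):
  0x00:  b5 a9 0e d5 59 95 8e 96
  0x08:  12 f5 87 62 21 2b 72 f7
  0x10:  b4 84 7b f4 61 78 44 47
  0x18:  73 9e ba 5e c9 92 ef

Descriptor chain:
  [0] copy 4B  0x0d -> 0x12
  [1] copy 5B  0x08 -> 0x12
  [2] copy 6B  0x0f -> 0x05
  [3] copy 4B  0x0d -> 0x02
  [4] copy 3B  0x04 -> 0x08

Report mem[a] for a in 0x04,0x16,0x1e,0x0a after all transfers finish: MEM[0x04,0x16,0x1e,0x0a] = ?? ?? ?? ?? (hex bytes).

[0] 0x0d->0x12 len=4 : 2b 72 f7 b4
[1] 0x08->0x12 len=5 : 12 f5 87 62 21
[2] 0x0f->0x05 len=6 : f7 b4 84 12 f5 87
[3] 0x0d->0x02 len=4 : 2b 72 f7 b4
[4] 0x04->0x08 len=3 : f7 b4 b4
query mem[0x04]=0xf7, mem[0x16]=0x21, mem[0x1e]=0xef, mem[0x0a]=0xb4

MEM[0x04,0x16,0x1e,0x0a] = f7 21 ef b4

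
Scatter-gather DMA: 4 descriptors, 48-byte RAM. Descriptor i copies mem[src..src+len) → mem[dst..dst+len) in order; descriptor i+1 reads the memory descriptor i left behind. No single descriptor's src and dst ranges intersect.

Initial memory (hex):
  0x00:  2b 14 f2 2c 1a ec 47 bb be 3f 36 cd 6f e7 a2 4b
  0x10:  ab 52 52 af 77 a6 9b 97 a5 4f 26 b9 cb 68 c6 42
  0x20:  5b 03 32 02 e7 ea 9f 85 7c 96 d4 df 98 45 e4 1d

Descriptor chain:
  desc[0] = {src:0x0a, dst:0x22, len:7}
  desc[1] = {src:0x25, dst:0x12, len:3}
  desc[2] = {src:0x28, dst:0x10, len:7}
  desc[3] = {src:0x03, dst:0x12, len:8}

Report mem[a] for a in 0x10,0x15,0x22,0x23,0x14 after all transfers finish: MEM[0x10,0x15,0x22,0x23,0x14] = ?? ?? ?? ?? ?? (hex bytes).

MEM[0x10,0x15,0x22,0x23,0x14] = ab 47 36 cd ec

[0] 0x0a->0x22 len=7 : 36 cd 6f e7 a2 4b ab
[1] 0x25->0x12 len=3 : e7 a2 4b
[2] 0x28->0x10 len=7 : ab 96 d4 df 98 45 e4
[3] 0x03->0x12 len=8 : 2c 1a ec 47 bb be 3f 36
query mem[0x10]=0xab, mem[0x15]=0x47, mem[0x22]=0x36, mem[0x23]=0xcd, mem[0x14]=0xec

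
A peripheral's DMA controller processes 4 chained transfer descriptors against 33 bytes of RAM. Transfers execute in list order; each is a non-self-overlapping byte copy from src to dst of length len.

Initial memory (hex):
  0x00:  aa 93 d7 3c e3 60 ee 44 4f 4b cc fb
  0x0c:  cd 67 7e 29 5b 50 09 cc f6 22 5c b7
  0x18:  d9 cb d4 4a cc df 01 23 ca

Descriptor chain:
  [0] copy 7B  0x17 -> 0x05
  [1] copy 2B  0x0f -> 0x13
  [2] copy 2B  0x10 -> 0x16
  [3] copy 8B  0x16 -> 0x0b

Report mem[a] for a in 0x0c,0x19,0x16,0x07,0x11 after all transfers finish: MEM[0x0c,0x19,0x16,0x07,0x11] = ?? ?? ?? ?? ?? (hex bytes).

MEM[0x0c,0x19,0x16,0x07,0x11] = 50 cb 5b cb cc

#0 dst[0x05+7] := {0xb7,0xd9,0xcb,0xd4,0x4a,0xcc,0xdf}
#1 dst[0x13+2] := {0x29,0x5b}
#2 dst[0x16+2] := {0x5b,0x50}
#3 dst[0x0b+8] := {0x5b,0x50,0xd9,0xcb,0xd4,0x4a,0xcc,0xdf}
query mem[0x0c]=0x50, mem[0x19]=0xcb, mem[0x16]=0x5b, mem[0x07]=0xcb, mem[0x11]=0xcc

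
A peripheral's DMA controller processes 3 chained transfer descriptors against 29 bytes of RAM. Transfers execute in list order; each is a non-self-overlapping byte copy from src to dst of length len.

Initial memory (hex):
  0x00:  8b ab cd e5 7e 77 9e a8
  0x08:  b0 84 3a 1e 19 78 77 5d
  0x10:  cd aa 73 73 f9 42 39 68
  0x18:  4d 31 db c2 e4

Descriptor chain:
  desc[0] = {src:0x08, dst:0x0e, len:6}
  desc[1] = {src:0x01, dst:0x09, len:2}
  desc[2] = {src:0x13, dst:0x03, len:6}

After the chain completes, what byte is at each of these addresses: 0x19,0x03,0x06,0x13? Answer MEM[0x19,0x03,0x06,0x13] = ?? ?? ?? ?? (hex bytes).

[0] 0x08->0x0e len=6 : b0 84 3a 1e 19 78
[1] 0x01->0x09 len=2 : ab cd
[2] 0x13->0x03 len=6 : 78 f9 42 39 68 4d
query mem[0x19]=0x31, mem[0x03]=0x78, mem[0x06]=0x39, mem[0x13]=0x78

MEM[0x19,0x03,0x06,0x13] = 31 78 39 78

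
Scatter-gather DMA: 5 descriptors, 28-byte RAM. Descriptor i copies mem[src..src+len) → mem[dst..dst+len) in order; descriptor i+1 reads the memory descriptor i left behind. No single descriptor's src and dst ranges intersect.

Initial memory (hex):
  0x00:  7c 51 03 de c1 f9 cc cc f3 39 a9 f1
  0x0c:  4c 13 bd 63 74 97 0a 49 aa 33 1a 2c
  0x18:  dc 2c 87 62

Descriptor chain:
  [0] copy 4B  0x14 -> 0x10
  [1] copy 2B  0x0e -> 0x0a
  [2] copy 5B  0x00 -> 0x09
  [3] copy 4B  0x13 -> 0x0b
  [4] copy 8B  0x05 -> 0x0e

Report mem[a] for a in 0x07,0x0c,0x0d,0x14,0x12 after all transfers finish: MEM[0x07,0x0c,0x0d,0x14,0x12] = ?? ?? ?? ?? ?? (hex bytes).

  after D0: wrote 4B at 0x10 = aa331a2c
  after D1: wrote 2B at 0x0a = bd63
  after D2: wrote 5B at 0x09 = 7c5103dec1
  after D3: wrote 4B at 0x0b = 2caa331a
  after D4: wrote 8B at 0x0e = f9ccccf37c512caa
query mem[0x07]=0xcc, mem[0x0c]=0xaa, mem[0x0d]=0x33, mem[0x14]=0x2c, mem[0x12]=0x7c

MEM[0x07,0x0c,0x0d,0x14,0x12] = cc aa 33 2c 7c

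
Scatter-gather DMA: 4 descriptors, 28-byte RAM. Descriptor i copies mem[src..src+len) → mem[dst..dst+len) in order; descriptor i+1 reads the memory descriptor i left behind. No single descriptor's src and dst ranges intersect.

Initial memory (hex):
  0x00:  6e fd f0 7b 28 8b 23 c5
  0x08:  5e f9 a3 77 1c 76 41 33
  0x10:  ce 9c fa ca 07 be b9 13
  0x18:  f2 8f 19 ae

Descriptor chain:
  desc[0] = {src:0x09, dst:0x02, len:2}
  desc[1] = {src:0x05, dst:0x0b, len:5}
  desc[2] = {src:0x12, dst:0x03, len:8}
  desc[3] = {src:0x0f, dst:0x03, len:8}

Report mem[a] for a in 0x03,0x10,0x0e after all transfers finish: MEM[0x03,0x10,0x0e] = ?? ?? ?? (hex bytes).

[0] 0x09->0x02 len=2 : f9 a3
[1] 0x05->0x0b len=5 : 8b 23 c5 5e f9
[2] 0x12->0x03 len=8 : fa ca 07 be b9 13 f2 8f
[3] 0x0f->0x03 len=8 : f9 ce 9c fa ca 07 be b9
query mem[0x03]=0xf9, mem[0x10]=0xce, mem[0x0e]=0x5e

MEM[0x03,0x10,0x0e] = f9 ce 5e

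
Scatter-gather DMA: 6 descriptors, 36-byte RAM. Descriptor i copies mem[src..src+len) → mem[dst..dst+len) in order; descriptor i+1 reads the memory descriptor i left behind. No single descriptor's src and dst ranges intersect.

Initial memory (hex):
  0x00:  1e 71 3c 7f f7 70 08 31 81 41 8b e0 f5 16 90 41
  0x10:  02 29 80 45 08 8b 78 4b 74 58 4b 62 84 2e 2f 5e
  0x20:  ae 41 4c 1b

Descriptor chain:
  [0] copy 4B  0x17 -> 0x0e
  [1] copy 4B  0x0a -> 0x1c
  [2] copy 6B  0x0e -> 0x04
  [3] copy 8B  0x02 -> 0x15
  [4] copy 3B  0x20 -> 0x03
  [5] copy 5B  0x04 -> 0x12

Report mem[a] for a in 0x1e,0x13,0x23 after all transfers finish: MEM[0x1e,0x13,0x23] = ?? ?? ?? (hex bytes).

  after D0: wrote 4B at 0x0e = 4b74584b
  after D1: wrote 4B at 0x1c = 8be0f516
  after D2: wrote 6B at 0x04 = 4b74584b8045
  after D3: wrote 8B at 0x15 = 3c7f4b74584b8045
  after D4: wrote 3B at 0x03 = ae414c
  after D5: wrote 5B at 0x12 = 414c584b80
query mem[0x1e]=0xf5, mem[0x13]=0x4c, mem[0x23]=0x1b

MEM[0x1e,0x13,0x23] = f5 4c 1b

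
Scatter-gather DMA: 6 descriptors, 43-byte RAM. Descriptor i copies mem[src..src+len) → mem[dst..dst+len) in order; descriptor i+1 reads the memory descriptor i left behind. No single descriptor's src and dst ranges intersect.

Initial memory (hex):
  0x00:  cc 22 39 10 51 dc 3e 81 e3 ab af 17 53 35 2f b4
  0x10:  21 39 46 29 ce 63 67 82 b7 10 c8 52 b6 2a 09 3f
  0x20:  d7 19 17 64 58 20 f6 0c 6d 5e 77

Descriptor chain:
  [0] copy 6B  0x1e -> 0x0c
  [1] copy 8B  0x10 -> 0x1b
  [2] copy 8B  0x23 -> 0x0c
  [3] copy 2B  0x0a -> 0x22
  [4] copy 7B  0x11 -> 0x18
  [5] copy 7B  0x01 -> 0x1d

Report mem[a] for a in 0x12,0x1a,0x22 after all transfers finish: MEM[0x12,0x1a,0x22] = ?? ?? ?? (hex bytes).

[0] 0x1e->0x0c len=6 : 09 3f d7 19 17 64
[1] 0x10->0x1b len=8 : 17 64 46 29 ce 63 67 82
[2] 0x23->0x0c len=8 : 64 58 20 f6 0c 6d 5e 77
[3] 0x0a->0x22 len=2 : af 17
[4] 0x11->0x18 len=7 : 6d 5e 77 ce 63 67 82
[5] 0x01->0x1d len=7 : 22 39 10 51 dc 3e 81
query mem[0x12]=0x5e, mem[0x1a]=0x77, mem[0x22]=0x3e

MEM[0x12,0x1a,0x22] = 5e 77 3e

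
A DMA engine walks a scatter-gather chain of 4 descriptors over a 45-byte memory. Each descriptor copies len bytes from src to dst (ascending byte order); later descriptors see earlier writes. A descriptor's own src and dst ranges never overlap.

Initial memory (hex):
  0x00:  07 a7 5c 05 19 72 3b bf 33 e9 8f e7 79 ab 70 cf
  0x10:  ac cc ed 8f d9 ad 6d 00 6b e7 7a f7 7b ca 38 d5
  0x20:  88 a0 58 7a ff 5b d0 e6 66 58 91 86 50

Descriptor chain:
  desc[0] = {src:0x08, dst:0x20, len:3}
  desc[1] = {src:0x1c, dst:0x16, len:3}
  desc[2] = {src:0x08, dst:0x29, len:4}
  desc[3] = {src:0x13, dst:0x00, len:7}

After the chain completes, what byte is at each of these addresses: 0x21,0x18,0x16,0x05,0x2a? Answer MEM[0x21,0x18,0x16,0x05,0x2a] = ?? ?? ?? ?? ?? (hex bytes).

MEM[0x21,0x18,0x16,0x05,0x2a] = e9 38 7b 38 e9

#0 dst[0x20+3] := {0x33,0xe9,0x8f}
#1 dst[0x16+3] := {0x7b,0xca,0x38}
#2 dst[0x29+4] := {0x33,0xe9,0x8f,0xe7}
#3 dst[0x00+7] := {0x8f,0xd9,0xad,0x7b,0xca,0x38,0xe7}
query mem[0x21]=0xe9, mem[0x18]=0x38, mem[0x16]=0x7b, mem[0x05]=0x38, mem[0x2a]=0xe9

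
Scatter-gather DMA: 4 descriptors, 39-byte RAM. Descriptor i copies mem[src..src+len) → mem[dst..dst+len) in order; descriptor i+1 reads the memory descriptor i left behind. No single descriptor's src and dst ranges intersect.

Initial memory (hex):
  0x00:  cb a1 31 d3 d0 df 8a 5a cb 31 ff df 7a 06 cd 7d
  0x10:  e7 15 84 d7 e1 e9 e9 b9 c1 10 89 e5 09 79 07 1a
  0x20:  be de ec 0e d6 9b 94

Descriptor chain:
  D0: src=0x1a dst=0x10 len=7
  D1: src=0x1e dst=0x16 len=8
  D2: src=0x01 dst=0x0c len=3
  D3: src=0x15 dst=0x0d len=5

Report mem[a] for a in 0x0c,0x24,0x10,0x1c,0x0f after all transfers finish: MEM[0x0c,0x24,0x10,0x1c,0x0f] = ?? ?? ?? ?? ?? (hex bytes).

MEM[0x0c,0x24,0x10,0x1c,0x0f] = a1 d6 be d6 1a

  after D0: wrote 7B at 0x10 = 89e50979071abe
  after D1: wrote 8B at 0x16 = 071abedeec0ed69b
  after D2: wrote 3B at 0x0c = a131d3
  after D3: wrote 5B at 0x0d = 1a071abede
query mem[0x0c]=0xa1, mem[0x24]=0xd6, mem[0x10]=0xbe, mem[0x1c]=0xd6, mem[0x0f]=0x1a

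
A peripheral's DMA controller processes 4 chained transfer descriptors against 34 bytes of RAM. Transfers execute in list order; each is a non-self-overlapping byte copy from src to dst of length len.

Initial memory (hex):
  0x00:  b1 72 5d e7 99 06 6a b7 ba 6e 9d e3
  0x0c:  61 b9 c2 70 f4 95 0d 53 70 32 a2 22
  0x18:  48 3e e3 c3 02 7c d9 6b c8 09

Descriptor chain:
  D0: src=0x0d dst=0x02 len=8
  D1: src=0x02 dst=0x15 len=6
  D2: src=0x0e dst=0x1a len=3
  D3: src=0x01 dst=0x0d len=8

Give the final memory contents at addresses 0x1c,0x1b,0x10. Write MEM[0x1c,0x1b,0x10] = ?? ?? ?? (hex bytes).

MEM[0x1c,0x1b,0x10] = f4 70 70

#0 dst[0x02+8] := {0xb9,0xc2,0x70,0xf4,0x95,0x0d,0x53,0x70}
#1 dst[0x15+6] := {0xb9,0xc2,0x70,0xf4,0x95,0x0d}
#2 dst[0x1a+3] := {0xc2,0x70,0xf4}
#3 dst[0x0d+8] := {0x72,0xb9,0xc2,0x70,0xf4,0x95,0x0d,0x53}
query mem[0x1c]=0xf4, mem[0x1b]=0x70, mem[0x10]=0x70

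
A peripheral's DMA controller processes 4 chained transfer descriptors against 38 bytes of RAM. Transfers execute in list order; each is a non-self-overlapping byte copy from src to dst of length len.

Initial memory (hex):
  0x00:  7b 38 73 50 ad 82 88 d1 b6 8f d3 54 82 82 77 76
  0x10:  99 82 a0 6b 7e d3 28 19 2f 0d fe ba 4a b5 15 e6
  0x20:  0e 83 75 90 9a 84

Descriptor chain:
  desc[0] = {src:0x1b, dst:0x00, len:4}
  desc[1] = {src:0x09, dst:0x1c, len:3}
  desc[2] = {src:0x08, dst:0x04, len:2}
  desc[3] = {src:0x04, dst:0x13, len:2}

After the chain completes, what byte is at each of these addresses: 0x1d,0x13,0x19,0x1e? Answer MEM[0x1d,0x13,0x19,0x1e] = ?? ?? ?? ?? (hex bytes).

MEM[0x1d,0x13,0x19,0x1e] = d3 b6 0d 54

D0: mem[0x00..0x03] <- [ba 4a b5 15]
D1: mem[0x1c..0x1e] <- [8f d3 54]
D2: mem[0x04..0x05] <- [b6 8f]
D3: mem[0x13..0x14] <- [b6 8f]
query mem[0x1d]=0xd3, mem[0x13]=0xb6, mem[0x19]=0x0d, mem[0x1e]=0x54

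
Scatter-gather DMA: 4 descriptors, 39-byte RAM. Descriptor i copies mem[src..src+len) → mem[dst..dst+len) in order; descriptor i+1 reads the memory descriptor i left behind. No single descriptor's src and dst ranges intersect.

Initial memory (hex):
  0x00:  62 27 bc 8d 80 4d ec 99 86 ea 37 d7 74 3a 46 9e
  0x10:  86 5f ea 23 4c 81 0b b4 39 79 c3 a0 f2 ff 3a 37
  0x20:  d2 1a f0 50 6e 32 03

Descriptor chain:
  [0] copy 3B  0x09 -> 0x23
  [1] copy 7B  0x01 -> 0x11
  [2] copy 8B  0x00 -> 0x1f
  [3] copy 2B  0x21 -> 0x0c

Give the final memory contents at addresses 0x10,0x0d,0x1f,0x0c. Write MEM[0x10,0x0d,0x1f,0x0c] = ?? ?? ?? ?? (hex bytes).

MEM[0x10,0x0d,0x1f,0x0c] = 86 8d 62 bc

  after D0: wrote 3B at 0x23 = ea37d7
  after D1: wrote 7B at 0x11 = 27bc8d804dec99
  after D2: wrote 8B at 0x1f = 6227bc8d804dec99
  after D3: wrote 2B at 0x0c = bc8d
query mem[0x10]=0x86, mem[0x0d]=0x8d, mem[0x1f]=0x62, mem[0x0c]=0xbc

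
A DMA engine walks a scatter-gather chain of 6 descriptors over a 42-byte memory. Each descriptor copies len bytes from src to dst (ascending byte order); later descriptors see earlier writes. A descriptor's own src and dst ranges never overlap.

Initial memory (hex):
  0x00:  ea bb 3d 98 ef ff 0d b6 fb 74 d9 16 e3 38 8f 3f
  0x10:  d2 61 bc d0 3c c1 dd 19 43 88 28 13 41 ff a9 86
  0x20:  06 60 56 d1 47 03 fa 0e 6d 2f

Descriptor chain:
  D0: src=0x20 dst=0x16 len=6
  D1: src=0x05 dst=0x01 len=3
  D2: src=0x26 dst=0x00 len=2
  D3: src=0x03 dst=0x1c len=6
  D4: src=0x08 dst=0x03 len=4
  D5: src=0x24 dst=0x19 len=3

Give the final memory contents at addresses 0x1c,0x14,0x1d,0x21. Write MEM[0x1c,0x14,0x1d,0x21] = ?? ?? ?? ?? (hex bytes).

D0: mem[0x16..0x1b] <- [06 60 56 d1 47 03]
D1: mem[0x01..0x03] <- [ff 0d b6]
D2: mem[0x00..0x01] <- [fa 0e]
D3: mem[0x1c..0x21] <- [b6 ef ff 0d b6 fb]
D4: mem[0x03..0x06] <- [fb 74 d9 16]
D5: mem[0x19..0x1b] <- [47 03 fa]
query mem[0x1c]=0xb6, mem[0x14]=0x3c, mem[0x1d]=0xef, mem[0x21]=0xfb

MEM[0x1c,0x14,0x1d,0x21] = b6 3c ef fb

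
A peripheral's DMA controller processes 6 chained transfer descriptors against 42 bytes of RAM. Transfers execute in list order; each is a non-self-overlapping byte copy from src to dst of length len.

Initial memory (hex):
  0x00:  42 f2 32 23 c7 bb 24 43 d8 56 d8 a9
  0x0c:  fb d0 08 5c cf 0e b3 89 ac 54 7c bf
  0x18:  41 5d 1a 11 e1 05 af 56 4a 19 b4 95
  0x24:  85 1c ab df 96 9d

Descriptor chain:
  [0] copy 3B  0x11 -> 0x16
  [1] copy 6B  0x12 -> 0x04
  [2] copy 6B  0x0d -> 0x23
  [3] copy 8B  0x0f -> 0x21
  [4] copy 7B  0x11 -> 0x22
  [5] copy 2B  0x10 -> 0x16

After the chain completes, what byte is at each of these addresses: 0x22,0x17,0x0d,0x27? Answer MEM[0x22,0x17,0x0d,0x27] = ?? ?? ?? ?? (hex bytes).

MEM[0x22,0x17,0x0d,0x27] = 0e 0e d0 0e

[0] 0x11->0x16 len=3 : 0e b3 89
[1] 0x12->0x04 len=6 : b3 89 ac 54 0e b3
[2] 0x0d->0x23 len=6 : d0 08 5c cf 0e b3
[3] 0x0f->0x21 len=8 : 5c cf 0e b3 89 ac 54 0e
[4] 0x11->0x22 len=7 : 0e b3 89 ac 54 0e b3
[5] 0x10->0x16 len=2 : cf 0e
query mem[0x22]=0x0e, mem[0x17]=0x0e, mem[0x0d]=0xd0, mem[0x27]=0x0e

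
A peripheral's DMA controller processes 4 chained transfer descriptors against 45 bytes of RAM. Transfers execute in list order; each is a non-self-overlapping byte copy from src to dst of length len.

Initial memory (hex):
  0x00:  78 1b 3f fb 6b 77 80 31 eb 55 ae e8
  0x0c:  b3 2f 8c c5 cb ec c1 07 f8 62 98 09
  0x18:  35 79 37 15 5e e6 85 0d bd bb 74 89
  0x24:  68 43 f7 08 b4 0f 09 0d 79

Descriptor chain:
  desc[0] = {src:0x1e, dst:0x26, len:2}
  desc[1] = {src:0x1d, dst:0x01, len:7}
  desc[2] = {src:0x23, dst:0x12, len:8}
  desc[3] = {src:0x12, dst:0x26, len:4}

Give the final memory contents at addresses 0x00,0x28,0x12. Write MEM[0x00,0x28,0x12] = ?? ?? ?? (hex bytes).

MEM[0x00,0x28,0x12] = 78 43 89

[0] 0x1e->0x26 len=2 : 85 0d
[1] 0x1d->0x01 len=7 : e6 85 0d bd bb 74 89
[2] 0x23->0x12 len=8 : 89 68 43 85 0d b4 0f 09
[3] 0x12->0x26 len=4 : 89 68 43 85
query mem[0x00]=0x78, mem[0x28]=0x43, mem[0x12]=0x89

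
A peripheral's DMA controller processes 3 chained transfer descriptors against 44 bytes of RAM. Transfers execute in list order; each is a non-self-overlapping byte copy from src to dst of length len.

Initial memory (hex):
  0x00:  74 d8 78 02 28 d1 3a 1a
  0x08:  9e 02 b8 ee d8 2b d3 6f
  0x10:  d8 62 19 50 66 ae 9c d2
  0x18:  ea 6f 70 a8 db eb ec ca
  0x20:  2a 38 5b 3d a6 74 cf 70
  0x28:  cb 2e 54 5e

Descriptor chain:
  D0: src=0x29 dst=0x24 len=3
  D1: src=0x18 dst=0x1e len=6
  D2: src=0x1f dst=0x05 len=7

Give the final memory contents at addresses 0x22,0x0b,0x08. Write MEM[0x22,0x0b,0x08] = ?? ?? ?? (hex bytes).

[0] 0x29->0x24 len=3 : 2e 54 5e
[1] 0x18->0x1e len=6 : ea 6f 70 a8 db eb
[2] 0x1f->0x05 len=7 : 6f 70 a8 db eb 2e 54
query mem[0x22]=0xdb, mem[0x0b]=0x54, mem[0x08]=0xdb

MEM[0x22,0x0b,0x08] = db 54 db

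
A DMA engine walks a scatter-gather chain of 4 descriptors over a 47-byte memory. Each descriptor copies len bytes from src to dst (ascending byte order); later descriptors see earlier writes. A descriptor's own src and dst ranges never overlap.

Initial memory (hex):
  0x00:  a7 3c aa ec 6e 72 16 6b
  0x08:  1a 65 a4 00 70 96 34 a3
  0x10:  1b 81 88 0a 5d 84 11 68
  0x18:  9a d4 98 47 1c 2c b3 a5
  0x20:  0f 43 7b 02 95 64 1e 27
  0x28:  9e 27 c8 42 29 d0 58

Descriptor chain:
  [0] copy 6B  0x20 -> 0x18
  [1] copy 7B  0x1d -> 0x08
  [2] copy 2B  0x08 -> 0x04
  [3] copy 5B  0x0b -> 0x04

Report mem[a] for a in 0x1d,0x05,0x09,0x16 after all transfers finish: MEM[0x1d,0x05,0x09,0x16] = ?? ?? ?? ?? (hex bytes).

MEM[0x1d,0x05,0x09,0x16] = 64 43 b3 11

  after D0: wrote 6B at 0x18 = 0f437b029564
  after D1: wrote 7B at 0x08 = 64b3a50f437b02
  after D2: wrote 2B at 0x04 = 64b3
  after D3: wrote 5B at 0x04 = 0f437b02a3
query mem[0x1d]=0x64, mem[0x05]=0x43, mem[0x09]=0xb3, mem[0x16]=0x11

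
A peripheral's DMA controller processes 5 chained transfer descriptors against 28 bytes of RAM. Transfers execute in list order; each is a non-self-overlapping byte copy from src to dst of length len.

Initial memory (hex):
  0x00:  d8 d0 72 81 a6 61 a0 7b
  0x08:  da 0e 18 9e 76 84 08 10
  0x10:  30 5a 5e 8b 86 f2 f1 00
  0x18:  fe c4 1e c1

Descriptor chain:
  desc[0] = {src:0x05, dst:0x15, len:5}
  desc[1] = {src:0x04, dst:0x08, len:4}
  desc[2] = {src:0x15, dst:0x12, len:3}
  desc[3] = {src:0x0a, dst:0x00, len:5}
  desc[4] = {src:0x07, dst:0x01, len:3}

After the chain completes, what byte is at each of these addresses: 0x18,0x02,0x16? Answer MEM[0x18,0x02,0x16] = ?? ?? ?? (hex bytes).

[0] 0x05->0x15 len=5 : 61 a0 7b da 0e
[1] 0x04->0x08 len=4 : a6 61 a0 7b
[2] 0x15->0x12 len=3 : 61 a0 7b
[3] 0x0a->0x00 len=5 : a0 7b 76 84 08
[4] 0x07->0x01 len=3 : 7b a6 61
query mem[0x18]=0xda, mem[0x02]=0xa6, mem[0x16]=0xa0

MEM[0x18,0x02,0x16] = da a6 a0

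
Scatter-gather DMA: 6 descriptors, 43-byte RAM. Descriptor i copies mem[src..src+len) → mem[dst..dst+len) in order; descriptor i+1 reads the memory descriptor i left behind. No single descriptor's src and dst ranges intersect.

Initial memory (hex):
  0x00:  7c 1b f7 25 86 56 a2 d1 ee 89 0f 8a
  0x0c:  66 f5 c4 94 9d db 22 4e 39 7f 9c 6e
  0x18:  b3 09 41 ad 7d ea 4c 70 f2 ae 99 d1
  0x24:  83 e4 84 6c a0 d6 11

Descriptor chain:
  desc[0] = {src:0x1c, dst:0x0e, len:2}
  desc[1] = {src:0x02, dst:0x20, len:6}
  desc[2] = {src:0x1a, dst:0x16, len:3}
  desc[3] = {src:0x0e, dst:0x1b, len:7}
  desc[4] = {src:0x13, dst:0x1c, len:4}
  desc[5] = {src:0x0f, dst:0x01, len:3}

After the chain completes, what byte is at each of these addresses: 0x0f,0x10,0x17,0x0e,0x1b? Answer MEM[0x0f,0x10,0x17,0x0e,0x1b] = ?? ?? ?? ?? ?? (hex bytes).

MEM[0x0f,0x10,0x17,0x0e,0x1b] = ea 9d ad 7d 7d

#0 dst[0x0e+2] := {0x7d,0xea}
#1 dst[0x20+6] := {0xf7,0x25,0x86,0x56,0xa2,0xd1}
#2 dst[0x16+3] := {0x41,0xad,0x7d}
#3 dst[0x1b+7] := {0x7d,0xea,0x9d,0xdb,0x22,0x4e,0x39}
#4 dst[0x1c+4] := {0x4e,0x39,0x7f,0x41}
#5 dst[0x01+3] := {0xea,0x9d,0xdb}
query mem[0x0f]=0xea, mem[0x10]=0x9d, mem[0x17]=0xad, mem[0x0e]=0x7d, mem[0x1b]=0x7d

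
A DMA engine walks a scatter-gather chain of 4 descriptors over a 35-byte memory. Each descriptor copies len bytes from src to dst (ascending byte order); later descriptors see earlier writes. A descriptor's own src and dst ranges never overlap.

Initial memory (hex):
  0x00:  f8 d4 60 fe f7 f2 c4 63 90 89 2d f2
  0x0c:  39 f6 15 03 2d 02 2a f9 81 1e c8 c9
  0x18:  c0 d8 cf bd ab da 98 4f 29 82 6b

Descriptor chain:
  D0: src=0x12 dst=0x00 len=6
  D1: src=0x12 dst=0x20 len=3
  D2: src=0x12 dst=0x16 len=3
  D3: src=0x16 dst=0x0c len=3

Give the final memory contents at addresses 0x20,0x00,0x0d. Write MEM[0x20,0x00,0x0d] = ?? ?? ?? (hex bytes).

[0] 0x12->0x00 len=6 : 2a f9 81 1e c8 c9
[1] 0x12->0x20 len=3 : 2a f9 81
[2] 0x12->0x16 len=3 : 2a f9 81
[3] 0x16->0x0c len=3 : 2a f9 81
query mem[0x20]=0x2a, mem[0x00]=0x2a, mem[0x0d]=0xf9

MEM[0x20,0x00,0x0d] = 2a 2a f9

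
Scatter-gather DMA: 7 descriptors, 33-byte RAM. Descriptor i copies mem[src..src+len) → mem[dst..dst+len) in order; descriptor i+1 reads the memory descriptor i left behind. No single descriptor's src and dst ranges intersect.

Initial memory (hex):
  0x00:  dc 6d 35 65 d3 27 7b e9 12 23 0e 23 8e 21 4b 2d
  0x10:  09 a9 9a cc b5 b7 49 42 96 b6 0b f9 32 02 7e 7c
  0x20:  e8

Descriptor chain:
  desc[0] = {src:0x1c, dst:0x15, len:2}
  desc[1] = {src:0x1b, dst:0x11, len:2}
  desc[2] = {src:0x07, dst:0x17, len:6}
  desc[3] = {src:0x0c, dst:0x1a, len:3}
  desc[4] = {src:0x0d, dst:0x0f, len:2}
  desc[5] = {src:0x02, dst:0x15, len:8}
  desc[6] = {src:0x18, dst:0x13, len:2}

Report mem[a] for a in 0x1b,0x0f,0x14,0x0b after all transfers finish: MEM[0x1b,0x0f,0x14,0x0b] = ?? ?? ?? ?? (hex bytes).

MEM[0x1b,0x0f,0x14,0x0b] = 12 21 7b 23

D0: mem[0x15..0x16] <- [32 02]
D1: mem[0x11..0x12] <- [f9 32]
D2: mem[0x17..0x1c] <- [e9 12 23 0e 23 8e]
D3: mem[0x1a..0x1c] <- [8e 21 4b]
D4: mem[0x0f..0x10] <- [21 4b]
D5: mem[0x15..0x1c] <- [35 65 d3 27 7b e9 12 23]
D6: mem[0x13..0x14] <- [27 7b]
query mem[0x1b]=0x12, mem[0x0f]=0x21, mem[0x14]=0x7b, mem[0x0b]=0x23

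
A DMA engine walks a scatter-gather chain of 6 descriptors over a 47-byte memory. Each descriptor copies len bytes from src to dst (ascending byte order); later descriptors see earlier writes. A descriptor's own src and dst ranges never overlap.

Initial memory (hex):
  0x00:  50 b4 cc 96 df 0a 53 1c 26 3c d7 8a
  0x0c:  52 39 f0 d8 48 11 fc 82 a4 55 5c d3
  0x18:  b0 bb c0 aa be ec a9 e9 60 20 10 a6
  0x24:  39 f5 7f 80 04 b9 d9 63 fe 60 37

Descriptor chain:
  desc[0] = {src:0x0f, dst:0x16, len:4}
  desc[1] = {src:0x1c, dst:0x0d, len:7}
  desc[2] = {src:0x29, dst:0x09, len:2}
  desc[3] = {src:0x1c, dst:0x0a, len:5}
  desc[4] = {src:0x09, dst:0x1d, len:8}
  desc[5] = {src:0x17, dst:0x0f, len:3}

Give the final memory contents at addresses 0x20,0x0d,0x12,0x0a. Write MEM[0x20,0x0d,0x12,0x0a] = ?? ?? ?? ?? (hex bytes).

D0: mem[0x16..0x19] <- [d8 48 11 fc]
D1: mem[0x0d..0x13] <- [be ec a9 e9 60 20 10]
D2: mem[0x09..0x0a] <- [b9 d9]
D3: mem[0x0a..0x0e] <- [be ec a9 e9 60]
D4: mem[0x1d..0x24] <- [b9 be ec a9 e9 60 a9 e9]
D5: mem[0x0f..0x11] <- [48 11 fc]
query mem[0x20]=0xa9, mem[0x0d]=0xe9, mem[0x12]=0x20, mem[0x0a]=0xbe

MEM[0x20,0x0d,0x12,0x0a] = a9 e9 20 be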